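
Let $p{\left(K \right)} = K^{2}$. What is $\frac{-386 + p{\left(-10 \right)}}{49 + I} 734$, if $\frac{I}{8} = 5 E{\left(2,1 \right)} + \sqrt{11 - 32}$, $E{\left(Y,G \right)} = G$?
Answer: $- \frac{18683236}{9265} + \frac{1679392 i \sqrt{21}}{9265} \approx -2016.5 + 830.65 i$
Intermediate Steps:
$I = 40 + 8 i \sqrt{21}$ ($I = 8 \left(5 \cdot 1 + \sqrt{11 - 32}\right) = 8 \left(5 + \sqrt{-21}\right) = 8 \left(5 + i \sqrt{21}\right) = 40 + 8 i \sqrt{21} \approx 40.0 + 36.661 i$)
$\frac{-386 + p{\left(-10 \right)}}{49 + I} 734 = \frac{-386 + \left(-10\right)^{2}}{49 + \left(40 + 8 i \sqrt{21}\right)} 734 = \frac{-386 + 100}{89 + 8 i \sqrt{21}} \cdot 734 = - \frac{286}{89 + 8 i \sqrt{21}} \cdot 734 = - \frac{209924}{89 + 8 i \sqrt{21}}$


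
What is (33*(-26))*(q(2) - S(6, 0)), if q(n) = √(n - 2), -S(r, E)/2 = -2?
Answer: 3432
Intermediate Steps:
S(r, E) = 4 (S(r, E) = -2*(-2) = 4)
q(n) = √(-2 + n)
(33*(-26))*(q(2) - S(6, 0)) = (33*(-26))*(√(-2 + 2) - 1*4) = -858*(√0 - 4) = -858*(0 - 4) = -858*(-4) = 3432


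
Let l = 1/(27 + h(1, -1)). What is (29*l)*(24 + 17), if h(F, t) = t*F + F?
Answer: 1189/27 ≈ 44.037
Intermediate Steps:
h(F, t) = F + F*t (h(F, t) = F*t + F = F + F*t)
l = 1/27 (l = 1/(27 + 1*(1 - 1)) = 1/(27 + 1*0) = 1/(27 + 0) = 1/27 ≈ 0.037037)
(29*l)*(24 + 17) = (29*(1/27))*(24 + 17) = (29/27)*41 = 1189/27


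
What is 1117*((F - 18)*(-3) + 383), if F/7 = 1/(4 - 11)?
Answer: 491480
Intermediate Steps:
F = -1 (F = 7/(4 - 11) = 7/(-7) = 7*(-1/7) = -1)
1117*((F - 18)*(-3) + 383) = 1117*((-1 - 18)*(-3) + 383) = 1117*(-19*(-3) + 383) = 1117*(57 + 383) = 1117*440 = 491480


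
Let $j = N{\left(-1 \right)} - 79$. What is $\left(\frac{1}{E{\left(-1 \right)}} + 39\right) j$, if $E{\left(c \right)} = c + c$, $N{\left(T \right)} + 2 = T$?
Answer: $-3157$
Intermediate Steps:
$N{\left(T \right)} = -2 + T$
$E{\left(c \right)} = 2 c$
$j = -82$ ($j = \left(-2 - 1\right) - 79 = -3 - 79 = -82$)
$\left(\frac{1}{E{\left(-1 \right)}} + 39\right) j = \left(\frac{1}{2 \left(-1\right)} + 39\right) \left(-82\right) = \left(\frac{1}{-2} + 39\right) \left(-82\right) = \left(- \frac{1}{2} + 39\right) \left(-82\right) = \frac{77}{2} \left(-82\right) = -3157$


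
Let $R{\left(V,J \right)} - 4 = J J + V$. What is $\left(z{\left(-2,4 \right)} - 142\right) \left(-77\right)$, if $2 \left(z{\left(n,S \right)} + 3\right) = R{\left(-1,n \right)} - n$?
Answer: $\frac{21637}{2} \approx 10819.0$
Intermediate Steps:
$R{\left(V,J \right)} = 4 + V + J^{2}$ ($R{\left(V,J \right)} = 4 + \left(J J + V\right) = 4 + \left(J^{2} + V\right) = 4 + \left(V + J^{2}\right) = 4 + V + J^{2}$)
$z{\left(n,S \right)} = - \frac{3}{2} + \frac{n^{2}}{2} - \frac{n}{2}$ ($z{\left(n,S \right)} = -3 + \frac{\left(4 - 1 + n^{2}\right) - n}{2} = -3 + \frac{\left(3 + n^{2}\right) - n}{2} = -3 + \frac{3 + n^{2} - n}{2} = -3 + \left(\frac{3}{2} + \frac{n^{2}}{2} - \frac{n}{2}\right) = - \frac{3}{2} + \frac{n^{2}}{2} - \frac{n}{2}$)
$\left(z{\left(-2,4 \right)} - 142\right) \left(-77\right) = \left(\left(- \frac{3}{2} + \frac{\left(-2\right)^{2}}{2} - -1\right) - 142\right) \left(-77\right) = \left(\left(- \frac{3}{2} + \frac{1}{2} \cdot 4 + 1\right) - 142\right) \left(-77\right) = \left(\left(- \frac{3}{2} + 2 + 1\right) - 142\right) \left(-77\right) = \left(\frac{3}{2} - 142\right) \left(-77\right) = \left(- \frac{281}{2}\right) \left(-77\right) = \frac{21637}{2}$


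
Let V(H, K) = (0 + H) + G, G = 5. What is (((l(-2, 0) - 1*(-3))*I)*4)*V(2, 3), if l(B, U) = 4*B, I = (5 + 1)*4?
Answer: -3360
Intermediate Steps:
I = 24 (I = 6*4 = 24)
V(H, K) = 5 + H (V(H, K) = (0 + H) + 5 = H + 5 = 5 + H)
(((l(-2, 0) - 1*(-3))*I)*4)*V(2, 3) = (((4*(-2) - 1*(-3))*24)*4)*(5 + 2) = (((-8 + 3)*24)*4)*7 = (-5*24*4)*7 = -120*4*7 = -480*7 = -3360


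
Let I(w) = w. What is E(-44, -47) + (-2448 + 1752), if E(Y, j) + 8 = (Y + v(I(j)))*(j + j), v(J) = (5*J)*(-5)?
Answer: -107018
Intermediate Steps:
v(J) = -25*J
E(Y, j) = -8 + 2*j*(Y - 25*j) (E(Y, j) = -8 + (Y - 25*j)*(j + j) = -8 + (Y - 25*j)*(2*j) = -8 + 2*j*(Y - 25*j))
E(-44, -47) + (-2448 + 1752) = (-8 - 50*(-47)² + 2*(-44)*(-47)) + (-2448 + 1752) = (-8 - 50*2209 + 4136) - 696 = (-8 - 110450 + 4136) - 696 = -106322 - 696 = -107018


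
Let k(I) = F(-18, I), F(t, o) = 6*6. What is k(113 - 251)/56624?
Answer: 9/14156 ≈ 0.00063577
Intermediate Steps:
F(t, o) = 36
k(I) = 36
k(113 - 251)/56624 = 36/56624 = 36*(1/56624) = 9/14156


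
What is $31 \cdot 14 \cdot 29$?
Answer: $12586$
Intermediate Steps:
$31 \cdot 14 \cdot 29 = 434 \cdot 29 = 12586$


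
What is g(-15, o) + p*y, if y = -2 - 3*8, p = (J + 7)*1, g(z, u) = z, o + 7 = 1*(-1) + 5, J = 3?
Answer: -275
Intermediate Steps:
o = -3 (o = -7 + (1*(-1) + 5) = -7 + (-1 + 5) = -7 + 4 = -3)
p = 10 (p = (3 + 7)*1 = 10*1 = 10)
y = -26 (y = -2 - 24 = -26)
g(-15, o) + p*y = -15 + 10*(-26) = -15 - 260 = -275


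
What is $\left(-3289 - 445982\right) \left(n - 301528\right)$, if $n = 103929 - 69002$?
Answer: $119776097871$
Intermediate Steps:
$n = 34927$ ($n = 103929 - 69002 = 34927$)
$\left(-3289 - 445982\right) \left(n - 301528\right) = \left(-3289 - 445982\right) \left(34927 - 301528\right) = \left(-449271\right) \left(-266601\right) = 119776097871$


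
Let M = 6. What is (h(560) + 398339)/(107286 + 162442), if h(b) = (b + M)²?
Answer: 718695/269728 ≈ 2.6645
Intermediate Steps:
h(b) = (6 + b)² (h(b) = (b + 6)² = (6 + b)²)
(h(560) + 398339)/(107286 + 162442) = ((6 + 560)² + 398339)/(107286 + 162442) = (566² + 398339)/269728 = (320356 + 398339)*(1/269728) = 718695*(1/269728) = 718695/269728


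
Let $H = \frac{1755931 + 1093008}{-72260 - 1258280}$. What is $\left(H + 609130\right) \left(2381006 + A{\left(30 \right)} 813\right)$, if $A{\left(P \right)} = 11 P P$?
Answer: $\frac{4226476598335869633}{665270} \approx 6.353 \cdot 10^{12}$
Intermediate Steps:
$A{\left(P \right)} = 11 P^{2}$
$H = - \frac{2848939}{1330540}$ ($H = \frac{2848939}{-1330540} = 2848939 \left(- \frac{1}{1330540}\right) = - \frac{2848939}{1330540} \approx -2.1412$)
$\left(H + 609130\right) \left(2381006 + A{\left(30 \right)} 813\right) = \left(- \frac{2848939}{1330540} + 609130\right) \left(2381006 + 11 \cdot 30^{2} \cdot 813\right) = \frac{810468981261 \left(2381006 + 11 \cdot 900 \cdot 813\right)}{1330540} = \frac{810468981261 \left(2381006 + 9900 \cdot 813\right)}{1330540} = \frac{810468981261 \left(2381006 + 8048700\right)}{1330540} = \frac{810468981261}{1330540} \cdot 10429706 = \frac{4226476598335869633}{665270}$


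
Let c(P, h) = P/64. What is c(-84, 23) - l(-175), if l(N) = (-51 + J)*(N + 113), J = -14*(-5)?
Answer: 18827/16 ≈ 1176.7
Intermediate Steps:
c(P, h) = P/64 (c(P, h) = P*(1/64) = P/64)
J = 70
l(N) = 2147 + 19*N (l(N) = (-51 + 70)*(N + 113) = 19*(113 + N) = 2147 + 19*N)
c(-84, 23) - l(-175) = (1/64)*(-84) - (2147 + 19*(-175)) = -21/16 - (2147 - 3325) = -21/16 - 1*(-1178) = -21/16 + 1178 = 18827/16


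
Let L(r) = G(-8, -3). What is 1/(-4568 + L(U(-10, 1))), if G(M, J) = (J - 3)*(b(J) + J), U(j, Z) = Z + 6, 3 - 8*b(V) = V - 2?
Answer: -1/4556 ≈ -0.00021949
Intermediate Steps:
b(V) = 5/8 - V/8 (b(V) = 3/8 - (V - 2)/8 = 3/8 - (-2 + V)/8 = 3/8 + (¼ - V/8) = 5/8 - V/8)
U(j, Z) = 6 + Z
G(M, J) = (-3 + J)*(5/8 + 7*J/8) (G(M, J) = (J - 3)*((5/8 - J/8) + J) = (-3 + J)*(5/8 + 7*J/8))
L(r) = 12 (L(r) = -15/8 - 2*(-3) + (7/8)*(-3)² = -15/8 + 6 + (7/8)*9 = -15/8 + 6 + 63/8 = 12)
1/(-4568 + L(U(-10, 1))) = 1/(-4568 + 12) = 1/(-4556) = -1/4556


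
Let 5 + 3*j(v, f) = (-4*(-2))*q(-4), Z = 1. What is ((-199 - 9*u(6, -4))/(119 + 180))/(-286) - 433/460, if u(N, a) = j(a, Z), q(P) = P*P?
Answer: -799267/855140 ≈ -0.93466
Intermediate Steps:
q(P) = P²
j(v, f) = 41 (j(v, f) = -5/3 + (-4*(-2)*(-4)²)/3 = -5/3 + (8*16)/3 = -5/3 + (⅓)*128 = -5/3 + 128/3 = 41)
u(N, a) = 41
((-199 - 9*u(6, -4))/(119 + 180))/(-286) - 433/460 = ((-199 - 9*41)/(119 + 180))/(-286) - 433/460 = ((-199 - 369)/299)*(-1/286) - 433*1/460 = -568*1/299*(-1/286) - 433/460 = -568/299*(-1/286) - 433/460 = 284/42757 - 433/460 = -799267/855140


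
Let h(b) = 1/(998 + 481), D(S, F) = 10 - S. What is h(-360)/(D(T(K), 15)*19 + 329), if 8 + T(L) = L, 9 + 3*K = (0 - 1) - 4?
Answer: 1/1123547 ≈ 8.9004e-7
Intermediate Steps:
K = -14/3 (K = -3 + ((0 - 1) - 4)/3 = -3 + (-1 - 4)/3 = -3 + (⅓)*(-5) = -3 - 5/3 = -14/3 ≈ -4.6667)
T(L) = -8 + L
h(b) = 1/1479
h(-360)/(D(T(K), 15)*19 + 329) = 1/(1479*((10 - (-8 - 14/3))*19 + 329)) = 1/(1479*((10 - 1*(-38/3))*19 + 329)) = 1/(1479*((10 + 38/3)*19 + 329)) = 1/(1479*((68/3)*19 + 329)) = 1/(1479*(1292/3 + 329)) = 1/(1479*(2279/3)) = (1/1479)*(3/2279) = 1/1123547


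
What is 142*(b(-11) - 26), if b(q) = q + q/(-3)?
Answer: -14200/3 ≈ -4733.3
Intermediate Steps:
b(q) = 2*q/3 (b(q) = q + q*(-⅓) = q - q/3 = 2*q/3)
142*(b(-11) - 26) = 142*((⅔)*(-11) - 26) = 142*(-22/3 - 26) = 142*(-100/3) = -14200/3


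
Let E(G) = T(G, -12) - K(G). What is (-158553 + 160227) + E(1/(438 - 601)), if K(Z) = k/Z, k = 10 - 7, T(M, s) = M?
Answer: 352568/163 ≈ 2163.0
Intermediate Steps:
k = 3
K(Z) = 3/Z
E(G) = G - 3/G
(-158553 + 160227) + E(1/(438 - 601)) = (-158553 + 160227) + (1/(438 - 601) - 3/(1/(438 - 601))) = 1674 + (1/(-163) - 3/(1/(-163))) = 1674 + (-1/163 - 3/(-1/163)) = 1674 + (-1/163 - 3*(-163)) = 1674 + (-1/163 + 489) = 1674 + 79706/163 = 352568/163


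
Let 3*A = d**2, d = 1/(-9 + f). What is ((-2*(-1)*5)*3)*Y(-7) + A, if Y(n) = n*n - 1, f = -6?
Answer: 972001/675 ≈ 1440.0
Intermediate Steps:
Y(n) = -1 + n**2 (Y(n) = n**2 - 1 = -1 + n**2)
d = -1/15 (d = 1/(-9 - 6) = 1/(-15) = -1/15 ≈ -0.066667)
A = 1/675 (A = (-1/15)**2/3 = (1/3)*(1/225) = 1/675 ≈ 0.0014815)
((-2*(-1)*5)*3)*Y(-7) + A = ((-2*(-1)*5)*3)*(-1 + (-7)**2) + 1/675 = ((2*5)*3)*(-1 + 49) + 1/675 = (10*3)*48 + 1/675 = 30*48 + 1/675 = 1440 + 1/675 = 972001/675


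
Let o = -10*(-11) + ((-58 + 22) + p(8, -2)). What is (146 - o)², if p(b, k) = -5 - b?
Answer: 7225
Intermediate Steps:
o = 61 (o = -10*(-11) + ((-58 + 22) + (-5 - 1*8)) = 110 + (-36 + (-5 - 8)) = 110 + (-36 - 13) = 110 - 49 = 61)
(146 - o)² = (146 - 1*61)² = (146 - 61)² = 85² = 7225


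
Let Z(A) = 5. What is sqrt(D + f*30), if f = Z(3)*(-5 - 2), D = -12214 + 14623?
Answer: 3*sqrt(151) ≈ 36.865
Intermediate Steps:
D = 2409
f = -35 (f = 5*(-5 - 2) = 5*(-7) = -35)
sqrt(D + f*30) = sqrt(2409 - 35*30) = sqrt(2409 - 1050) = sqrt(1359) = 3*sqrt(151)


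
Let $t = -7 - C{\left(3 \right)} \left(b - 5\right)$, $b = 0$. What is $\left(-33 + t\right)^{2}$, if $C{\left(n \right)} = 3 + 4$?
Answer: $25$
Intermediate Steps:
$C{\left(n \right)} = 7$
$t = 28$ ($t = -7 - 7 \left(0 - 5\right) = -7 - 7 \left(-5\right) = -7 - -35 = -7 + 35 = 28$)
$\left(-33 + t\right)^{2} = \left(-33 + 28\right)^{2} = \left(-5\right)^{2} = 25$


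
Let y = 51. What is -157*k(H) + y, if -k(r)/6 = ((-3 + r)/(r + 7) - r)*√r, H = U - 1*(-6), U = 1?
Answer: 51 - 44274*√7/7 ≈ -16683.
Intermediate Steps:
H = 7 (H = 1 - 1*(-6) = 1 + 6 = 7)
k(r) = -6*√r*(-r + (-3 + r)/(7 + r)) (k(r) = -6*((-3 + r)/(r + 7) - r)*√r = -6*((-3 + r)/(7 + r) - r)*√r = -6*(-r + (-3 + r)/(7 + r))*√r = -6*√r*(-r + (-3 + r)/(7 + r)))
-157*k(H) + y = -942*√7*(3 + 7² + 6*7)/(7 + 7) + 51 = -942*√7*(3 + 49 + 42)/14 + 51 = -942*√7*94/14 + 51 = -44274*√7/7 + 51 = 51 - 44274*√7/7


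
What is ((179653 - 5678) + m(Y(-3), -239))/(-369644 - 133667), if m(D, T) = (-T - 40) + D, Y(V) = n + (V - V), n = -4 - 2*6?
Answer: -174158/503311 ≈ -0.34602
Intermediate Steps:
n = -16 (n = -4 - 12 = -16)
Y(V) = -16 (Y(V) = -16 + (V - V) = -16 + 0 = -16)
m(D, T) = -40 + D - T (m(D, T) = (-40 - T) + D = -40 + D - T)
((179653 - 5678) + m(Y(-3), -239))/(-369644 - 133667) = ((179653 - 5678) + (-40 - 16 - 1*(-239)))/(-369644 - 133667) = (173975 + (-40 - 16 + 239))/(-503311) = (173975 + 183)*(-1/503311) = 174158*(-1/503311) = -174158/503311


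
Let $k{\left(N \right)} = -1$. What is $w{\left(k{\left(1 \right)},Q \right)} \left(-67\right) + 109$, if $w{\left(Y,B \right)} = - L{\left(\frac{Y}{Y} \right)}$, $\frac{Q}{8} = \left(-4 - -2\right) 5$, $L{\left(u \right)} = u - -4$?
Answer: $444$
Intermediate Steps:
$L{\left(u \right)} = 4 + u$ ($L{\left(u \right)} = u + 4 = 4 + u$)
$Q = -80$ ($Q = 8 \left(-4 - -2\right) 5 = 8 \left(-4 + \left(-3 + 5\right)\right) 5 = 8 \left(-4 + 2\right) 5 = 8 \left(\left(-2\right) 5\right) = 8 \left(-10\right) = -80$)
$w{\left(Y,B \right)} = -5$ ($w{\left(Y,B \right)} = - (4 + \frac{Y}{Y}) = - (4 + 1) = \left(-1\right) 5 = -5$)
$w{\left(k{\left(1 \right)},Q \right)} \left(-67\right) + 109 = \left(-5\right) \left(-67\right) + 109 = 335 + 109 = 444$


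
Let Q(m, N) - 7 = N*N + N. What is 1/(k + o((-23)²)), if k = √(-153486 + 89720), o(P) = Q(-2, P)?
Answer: 280377/78611325895 - I*√63766/78611325895 ≈ 3.5666e-6 - 3.2123e-9*I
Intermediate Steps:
Q(m, N) = 7 + N + N² (Q(m, N) = 7 + (N*N + N) = 7 + (N² + N) = 7 + (N + N²) = 7 + N + N²)
o(P) = 7 + P + P²
k = I*√63766 (k = √(-63766) = I*√63766 ≈ 252.52*I)
1/(k + o((-23)²)) = 1/(I*√63766 + (7 + (-23)² + ((-23)²)²)) = 1/(I*√63766 + (7 + 529 + 529²)) = 1/(I*√63766 + (7 + 529 + 279841)) = 1/(I*√63766 + 280377) = 1/(280377 + I*√63766)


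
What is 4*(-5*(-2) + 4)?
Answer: 56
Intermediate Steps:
4*(-5*(-2) + 4) = 4*(10 + 4) = 4*14 = 56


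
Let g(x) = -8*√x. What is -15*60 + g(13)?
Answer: -900 - 8*√13 ≈ -928.84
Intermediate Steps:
-15*60 + g(13) = -15*60 - 8*√13 = -900 - 8*√13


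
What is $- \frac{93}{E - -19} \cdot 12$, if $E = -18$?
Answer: $-1116$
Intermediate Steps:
$- \frac{93}{E - -19} \cdot 12 = - \frac{93}{-18 - -19} \cdot 12 = - \frac{93}{-18 + 19} \cdot 12 = - \frac{93}{1} \cdot 12 = \left(-93\right) 1 \cdot 12 = \left(-93\right) 12 = -1116$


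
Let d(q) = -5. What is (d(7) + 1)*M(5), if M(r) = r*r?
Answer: -100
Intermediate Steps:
M(r) = r²
(d(7) + 1)*M(5) = (-5 + 1)*5² = -4*25 = -100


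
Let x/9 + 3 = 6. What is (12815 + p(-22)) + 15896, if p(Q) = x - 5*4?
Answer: 28718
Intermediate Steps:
x = 27 (x = -27 + 9*6 = -27 + 54 = 27)
p(Q) = 7 (p(Q) = 27 - 5*4 = 27 - 20 = 7)
(12815 + p(-22)) + 15896 = (12815 + 7) + 15896 = 12822 + 15896 = 28718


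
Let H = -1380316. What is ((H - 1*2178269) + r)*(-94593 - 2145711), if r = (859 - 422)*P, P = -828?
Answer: 8782934847984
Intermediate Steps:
r = -361836 (r = (859 - 422)*(-828) = 437*(-828) = -361836)
((H - 1*2178269) + r)*(-94593 - 2145711) = ((-1380316 - 1*2178269) - 361836)*(-94593 - 2145711) = ((-1380316 - 2178269) - 361836)*(-2240304) = (-3558585 - 361836)*(-2240304) = -3920421*(-2240304) = 8782934847984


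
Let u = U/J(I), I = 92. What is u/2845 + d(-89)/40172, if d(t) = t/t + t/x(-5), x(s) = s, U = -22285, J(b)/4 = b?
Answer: -218887543/10514619280 ≈ -0.020817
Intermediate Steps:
J(b) = 4*b
u = -22285/368 (u = -22285/(4*92) = -22285/368 ≈ -60.557)
d(t) = 1 - t/5 (d(t) = t/t + t/(-5) = 1 + t*(-⅕) = 1 - t/5)
u/2845 + d(-89)/40172 = -22285/368/2845 + (1 - ⅕*(-89))/40172 = -22285/368*1/2845 + (1 + 89/5)*(1/40172) = -4457/209392 + (94/5)*(1/40172) = -4457/209392 + 47/100430 = -218887543/10514619280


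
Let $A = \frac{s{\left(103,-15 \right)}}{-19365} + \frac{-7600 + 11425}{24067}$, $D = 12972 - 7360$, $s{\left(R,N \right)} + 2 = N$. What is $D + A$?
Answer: $\frac{2615588917724}{466057455} \approx 5612.2$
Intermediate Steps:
$s{\left(R,N \right)} = -2 + N$
$D = 5612$
$A = \frac{74480264}{466057455}$ ($A = \frac{-2 - 15}{-19365} + \frac{-7600 + 11425}{24067} = \left(-17\right) \left(- \frac{1}{19365}\right) + 3825 \cdot \frac{1}{24067} = \frac{17}{19365} + \frac{3825}{24067} = \frac{74480264}{466057455} \approx 0.15981$)
$D + A = 5612 + \frac{74480264}{466057455} = \frac{2615588917724}{466057455}$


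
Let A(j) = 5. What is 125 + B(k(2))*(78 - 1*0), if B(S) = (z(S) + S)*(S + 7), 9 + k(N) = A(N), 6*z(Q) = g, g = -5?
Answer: -1006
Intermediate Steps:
z(Q) = -⅚ (z(Q) = (⅙)*(-5) = -⅚)
k(N) = -4 (k(N) = -9 + 5 = -4)
B(S) = (7 + S)*(-⅚ + S) (B(S) = (-⅚ + S)*(S + 7) = (-⅚ + S)*(7 + S) = (7 + S)*(-⅚ + S))
125 + B(k(2))*(78 - 1*0) = 125 + (-35/6 + (-4)² + (37/6)*(-4))*(78 - 1*0) = 125 + (-35/6 + 16 - 74/3)*(78 + 0) = 125 - 29/2*78 = 125 - 1131 = -1006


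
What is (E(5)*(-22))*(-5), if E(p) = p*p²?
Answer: 13750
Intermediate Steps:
E(p) = p³
(E(5)*(-22))*(-5) = (5³*(-22))*(-5) = (125*(-22))*(-5) = -2750*(-5) = 13750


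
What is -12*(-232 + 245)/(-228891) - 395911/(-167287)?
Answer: 2324270807/981807403 ≈ 2.3673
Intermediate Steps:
-12*(-232 + 245)/(-228891) - 395911/(-167287) = -12*13*(-1/228891) - 395911*(-1/167287) = -156*(-1/228891) + 395911/167287 = 4/5869 + 395911/167287 = 2324270807/981807403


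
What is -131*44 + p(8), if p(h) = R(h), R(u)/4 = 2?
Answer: -5756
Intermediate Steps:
R(u) = 8 (R(u) = 4*2 = 8)
p(h) = 8
-131*44 + p(8) = -131*44 + 8 = -5764 + 8 = -5756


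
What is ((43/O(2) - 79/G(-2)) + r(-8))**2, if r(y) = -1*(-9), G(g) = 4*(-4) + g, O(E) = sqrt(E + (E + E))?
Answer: 157927/324 + 10363*sqrt(6)/54 ≈ 957.50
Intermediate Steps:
O(E) = sqrt(3)*sqrt(E) (O(E) = sqrt(E + 2*E) = sqrt(3*E) = sqrt(3)*sqrt(E))
G(g) = -16 + g
r(y) = 9
((43/O(2) - 79/G(-2)) + r(-8))**2 = ((43/((sqrt(3)*sqrt(2))) - 79/(-16 - 2)) + 9)**2 = ((43/(sqrt(6)) - 79/(-18)) + 9)**2 = ((43*(sqrt(6)/6) - 79*(-1/18)) + 9)**2 = ((43*sqrt(6)/6 + 79/18) + 9)**2 = ((79/18 + 43*sqrt(6)/6) + 9)**2 = (241/18 + 43*sqrt(6)/6)**2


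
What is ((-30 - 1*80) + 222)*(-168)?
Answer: -18816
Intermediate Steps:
((-30 - 1*80) + 222)*(-168) = ((-30 - 80) + 222)*(-168) = (-110 + 222)*(-168) = 112*(-168) = -18816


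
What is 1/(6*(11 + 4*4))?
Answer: 1/162 ≈ 0.0061728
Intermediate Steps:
1/(6*(11 + 4*4)) = 1/(6*(11 + 16)) = 1/(6*27) = 1/162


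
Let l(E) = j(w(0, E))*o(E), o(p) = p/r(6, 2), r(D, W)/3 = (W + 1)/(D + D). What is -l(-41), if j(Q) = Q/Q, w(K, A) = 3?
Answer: 164/3 ≈ 54.667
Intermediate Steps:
r(D, W) = 3*(1 + W)/(2*D) (r(D, W) = 3*((W + 1)/(D + D)) = 3*((1 + W)/((2*D))) = 3*((1 + W)*(1/(2*D))) = 3*((1 + W)/(2*D)) = 3*(1 + W)/(2*D))
j(Q) = 1
o(p) = 4*p/3 (o(p) = p/(((3/2)*(1 + 2)/6)) = p/(((3/2)*(⅙)*3)) = p/(¾) = p*(4/3) = 4*p/3)
l(E) = 4*E/3 (l(E) = 1*(4*E/3) = 4*E/3)
-l(-41) = -4*(-41)/3 = -1*(-164/3) = 164/3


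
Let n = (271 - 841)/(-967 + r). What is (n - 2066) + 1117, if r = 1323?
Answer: -169207/178 ≈ -950.60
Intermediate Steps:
n = -285/178 (n = (271 - 841)/(-967 + 1323) = -570/356 = -570*1/356 = -285/178 ≈ -1.6011)
(n - 2066) + 1117 = (-285/178 - 2066) + 1117 = -368033/178 + 1117 = -169207/178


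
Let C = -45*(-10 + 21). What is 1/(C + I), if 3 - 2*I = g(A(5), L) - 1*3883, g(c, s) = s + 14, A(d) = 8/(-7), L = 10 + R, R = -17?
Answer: 2/2889 ≈ 0.00069228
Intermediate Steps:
L = -7 (L = 10 - 17 = -7)
A(d) = -8/7 (A(d) = 8*(-1/7) = -8/7)
g(c, s) = 14 + s
C = -495 (C = -45*11 = -495)
I = 3879/2 (I = 3/2 - ((14 - 7) - 1*3883)/2 = 3/2 - (7 - 3883)/2 = 3/2 - 1/2*(-3876) = 3/2 + 1938 = 3879/2 ≈ 1939.5)
1/(C + I) = 1/(-495 + 3879/2) = 1/(2889/2) = 2/2889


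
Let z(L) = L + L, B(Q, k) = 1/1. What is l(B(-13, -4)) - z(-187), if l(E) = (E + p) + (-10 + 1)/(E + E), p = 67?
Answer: 875/2 ≈ 437.50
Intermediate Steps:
B(Q, k) = 1
z(L) = 2*L
l(E) = 67 + E - 9/(2*E) (l(E) = (E + 67) + (-10 + 1)/(E + E) = (67 + E) - 9*1/(2*E) = (67 + E) - 9/(2*E) = 67 + E - 9/(2*E))
l(B(-13, -4)) - z(-187) = (67 + 1 - 9/2/1) - 2*(-187) = (67 + 1 - 9/2*1) - 1*(-374) = (67 + 1 - 9/2) + 374 = 127/2 + 374 = 875/2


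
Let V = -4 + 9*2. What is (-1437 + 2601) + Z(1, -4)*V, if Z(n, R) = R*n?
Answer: 1108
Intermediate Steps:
V = 14 (V = -4 + 18 = 14)
(-1437 + 2601) + Z(1, -4)*V = (-1437 + 2601) - 4*1*14 = 1164 - 4*14 = 1164 - 56 = 1108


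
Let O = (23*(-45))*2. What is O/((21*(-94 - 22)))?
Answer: 345/406 ≈ 0.84975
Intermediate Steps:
O = -2070 (O = -1035*2 = -2070)
O/((21*(-94 - 22))) = -2070*1/(21*(-94 - 22)) = -2070/(21*(-116)) = -2070/(-2436) = -2070*(-1/2436) = 345/406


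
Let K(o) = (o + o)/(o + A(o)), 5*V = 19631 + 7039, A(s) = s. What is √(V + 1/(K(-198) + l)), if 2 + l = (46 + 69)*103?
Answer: √20784870113/1974 ≈ 73.034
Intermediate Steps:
V = 5334 (V = (19631 + 7039)/5 = (⅕)*26670 = 5334)
K(o) = 1 (K(o) = (o + o)/(o + o) = (2*o)/((2*o)) = (2*o)*(1/(2*o)) = 1)
l = 11843 (l = -2 + (46 + 69)*103 = -2 + 115*103 = -2 + 11845 = 11843)
√(V + 1/(K(-198) + l)) = √(5334 + 1/(1 + 11843)) = √(5334 + 1/11844) = √(63175897/11844) = √20784870113/1974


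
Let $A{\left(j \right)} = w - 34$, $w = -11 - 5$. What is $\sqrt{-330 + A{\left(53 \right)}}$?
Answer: $2 i \sqrt{95} \approx 19.494 i$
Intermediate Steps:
$w = -16$ ($w = -11 - 5 = -16$)
$A{\left(j \right)} = -50$ ($A{\left(j \right)} = -16 - 34 = -50$)
$\sqrt{-330 + A{\left(53 \right)}} = \sqrt{-330 - 50} = \sqrt{-380} = 2 i \sqrt{95}$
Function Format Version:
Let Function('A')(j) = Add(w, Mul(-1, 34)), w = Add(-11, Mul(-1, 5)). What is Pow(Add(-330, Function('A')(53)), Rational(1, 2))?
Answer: Mul(2, I, Pow(95, Rational(1, 2))) ≈ Mul(19.494, I)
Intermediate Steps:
w = -16 (w = Add(-11, -5) = -16)
Function('A')(j) = -50 (Function('A')(j) = Add(-16, Mul(-1, 34)) = Add(-16, -34) = -50)
Pow(Add(-330, Function('A')(53)), Rational(1, 2)) = Pow(Add(-330, -50), Rational(1, 2)) = Pow(-380, Rational(1, 2)) = Mul(2, I, Pow(95, Rational(1, 2)))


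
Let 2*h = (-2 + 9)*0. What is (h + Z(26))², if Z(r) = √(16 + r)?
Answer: 42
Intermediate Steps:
h = 0 (h = ((-2 + 9)*0)/2 = (7*0)/2 = (½)*0 = 0)
(h + Z(26))² = (0 + √(16 + 26))² = (0 + √42)² = (√42)² = 42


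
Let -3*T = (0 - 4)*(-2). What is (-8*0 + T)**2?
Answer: 64/9 ≈ 7.1111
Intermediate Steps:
T = -8/3 (T = -(0 - 4)*(-2)/3 = -(-4)*(-2)/3 = -1/3*8 = -8/3 ≈ -2.6667)
(-8*0 + T)**2 = (-8*0 - 8/3)**2 = (0 - 8/3)**2 = (-8/3)**2 = 64/9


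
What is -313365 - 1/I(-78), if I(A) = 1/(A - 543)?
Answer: -312744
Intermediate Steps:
I(A) = 1/(-543 + A)
-313365 - 1/I(-78) = -313365 - 1/(1/(-543 - 78)) = -313365 - 1/(1/(-621)) = -313365 - 1/(-1/621) = -313365 - 1*(-621) = -313365 + 621 = -312744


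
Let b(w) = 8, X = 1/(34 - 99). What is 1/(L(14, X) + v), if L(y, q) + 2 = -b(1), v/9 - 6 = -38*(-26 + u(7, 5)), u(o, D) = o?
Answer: 1/6542 ≈ 0.00015286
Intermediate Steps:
X = -1/65 (X = 1/(-65) = -1/65 ≈ -0.015385)
v = 6552 (v = 54 + 9*(-38*(-26 + 7)) = 54 + 9*(-38*(-19)) = 54 + 9*722 = 54 + 6498 = 6552)
L(y, q) = -10 (L(y, q) = -2 - 1*8 = -2 - 8 = -10)
1/(L(14, X) + v) = 1/(-10 + 6552) = 1/6542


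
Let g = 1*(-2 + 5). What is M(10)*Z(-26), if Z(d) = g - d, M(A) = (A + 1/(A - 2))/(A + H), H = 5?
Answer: 783/40 ≈ 19.575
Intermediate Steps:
g = 3 (g = 1*3 = 3)
M(A) = (A + 1/(-2 + A))/(5 + A) (M(A) = (A + 1/(A - 2))/(A + 5) = (A + 1/(-2 + A))/(5 + A))
Z(d) = 3 - d
M(10)*Z(-26) = ((1 + 10² - 2*10)/(-10 + 10² + 3*10))*(3 - 1*(-26)) = ((1 + 100 - 20)/(-10 + 100 + 30))*(3 + 26) = (81/120)*29 = ((1/120)*81)*29 = (27/40)*29 = 783/40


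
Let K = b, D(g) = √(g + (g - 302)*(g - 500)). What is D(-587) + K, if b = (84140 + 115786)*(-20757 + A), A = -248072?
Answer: -53745906654 + 2*√241439 ≈ -5.3746e+10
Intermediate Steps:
D(g) = √(g + (-500 + g)*(-302 + g)) (D(g) = √(g + (-302 + g)*(-500 + g)) = √(g + (-500 + g)*(-302 + g)))
b = -53745906654 (b = (84140 + 115786)*(-20757 - 248072) = 199926*(-268829) = -53745906654)
K = -53745906654
D(-587) + K = √(151000 + (-587)² - 801*(-587)) - 53745906654 = √(151000 + 344569 + 470187) - 53745906654 = √965756 - 53745906654 = 2*√241439 - 53745906654 = -53745906654 + 2*√241439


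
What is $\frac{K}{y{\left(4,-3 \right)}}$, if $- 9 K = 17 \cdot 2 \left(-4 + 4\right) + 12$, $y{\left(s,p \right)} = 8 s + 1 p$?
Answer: $- \frac{4}{87} \approx -0.045977$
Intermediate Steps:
$y{\left(s,p \right)} = p + 8 s$ ($y{\left(s,p \right)} = 8 s + p = p + 8 s$)
$K = - \frac{4}{3}$ ($K = - \frac{17 \cdot 2 \left(-4 + 4\right) + 12}{9} = - \frac{17 \cdot 2 \cdot 0 + 12}{9} = - \frac{17 \cdot 0 + 12}{9} = - \frac{0 + 12}{9} = \left(- \frac{1}{9}\right) 12 = - \frac{4}{3} \approx -1.3333$)
$\frac{K}{y{\left(4,-3 \right)}} = - \frac{4}{3 \left(-3 + 8 \cdot 4\right)} = - \frac{4}{3 \left(-3 + 32\right)} = - \frac{4}{3 \cdot 29} = \left(- \frac{4}{3}\right) \frac{1}{29} = - \frac{4}{87}$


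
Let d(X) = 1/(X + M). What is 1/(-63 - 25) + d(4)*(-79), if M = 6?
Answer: -3481/440 ≈ -7.9114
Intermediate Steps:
d(X) = 1/(6 + X) (d(X) = 1/(X + 6) = 1/(6 + X))
1/(-63 - 25) + d(4)*(-79) = 1/(-63 - 25) - 79/(6 + 4) = 1/(-88) - 79/10 = -1/88 + (1/10)*(-79) = -1/88 - 79/10 = -3481/440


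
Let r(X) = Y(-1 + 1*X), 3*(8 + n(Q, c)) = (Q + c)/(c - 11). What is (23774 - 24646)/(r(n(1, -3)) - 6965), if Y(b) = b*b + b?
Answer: 384552/3040169 ≈ 0.12649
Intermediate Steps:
n(Q, c) = -8 + (Q + c)/(3*(-11 + c)) (n(Q, c) = -8 + ((Q + c)/(c - 11))/3 = -8 + ((Q + c)/(-11 + c))/3 = -8 + (Q + c)/(3*(-11 + c)))
Y(b) = b + b² (Y(b) = b² + b = b + b²)
r(X) = X*(-1 + X) (r(X) = (-1 + 1*X)*(1 + (-1 + 1*X)) = (-1 + X)*(1 + (-1 + X)) = (-1 + X)*X = X*(-1 + X))
(23774 - 24646)/(r(n(1, -3)) - 6965) = (23774 - 24646)/(((264 + 1 - 23*(-3))/(3*(-11 - 3)))*(-1 + (264 + 1 - 23*(-3))/(3*(-11 - 3))) - 6965) = -872/(((⅓)*(264 + 1 + 69)/(-14))*(-1 + (⅓)*(264 + 1 + 69)/(-14)) - 6965) = -872/(((⅓)*(-1/14)*334)*(-1 + (⅓)*(-1/14)*334) - 6965) = -872/(-167*(-1 - 167/21)/21 - 6965) = -872/(-167/21*(-188/21) - 6965) = -872/(31396/441 - 6965) = -872/(-3040169/441) = -872*(-441/3040169) = 384552/3040169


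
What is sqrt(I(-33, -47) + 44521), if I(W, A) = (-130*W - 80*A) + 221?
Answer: 2*sqrt(13198) ≈ 229.77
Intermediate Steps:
I(W, A) = 221 - 130*W - 80*A
sqrt(I(-33, -47) + 44521) = sqrt((221 - 130*(-33) - 80*(-47)) + 44521) = sqrt((221 + 4290 + 3760) + 44521) = sqrt(8271 + 44521) = sqrt(52792) = 2*sqrt(13198)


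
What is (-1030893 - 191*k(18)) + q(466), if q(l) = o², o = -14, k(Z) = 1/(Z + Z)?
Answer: -37105283/36 ≈ -1.0307e+6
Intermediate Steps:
k(Z) = 1/(2*Z)
q(l) = 196 (q(l) = (-14)² = 196)
(-1030893 - 191*k(18)) + q(466) = (-1030893 - 191/(2*18)) + 196 = (-1030893 - 191*1/36) + 196 = (-1030893 - 191/36) + 196 = -37112339/36 + 196 = -37105283/36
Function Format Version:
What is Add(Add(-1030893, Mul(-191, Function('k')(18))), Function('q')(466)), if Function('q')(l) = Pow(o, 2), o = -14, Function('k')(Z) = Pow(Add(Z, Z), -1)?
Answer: Rational(-37105283, 36) ≈ -1.0307e+6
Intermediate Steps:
Function('k')(Z) = Mul(Rational(1, 2), Pow(Z, -1)) (Function('k')(Z) = Pow(Mul(2, Z), -1) = Mul(Rational(1, 2), Pow(Z, -1)))
Function('q')(l) = 196 (Function('q')(l) = Pow(-14, 2) = 196)
Add(Add(-1030893, Mul(-191, Function('k')(18))), Function('q')(466)) = Add(Add(-1030893, Mul(-191, Mul(Rational(1, 2), Pow(18, -1)))), 196) = Add(Add(-1030893, Mul(-191, Mul(Rational(1, 2), Rational(1, 18)))), 196) = Add(Add(-1030893, Mul(-191, Rational(1, 36))), 196) = Add(Add(-1030893, Rational(-191, 36)), 196) = Add(Rational(-37112339, 36), 196) = Rational(-37105283, 36)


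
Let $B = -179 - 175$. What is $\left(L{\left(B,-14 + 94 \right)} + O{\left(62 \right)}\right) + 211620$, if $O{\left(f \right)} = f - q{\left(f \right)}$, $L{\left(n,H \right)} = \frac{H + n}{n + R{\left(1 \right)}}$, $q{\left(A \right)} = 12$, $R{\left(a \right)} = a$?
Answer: $\frac{74719784}{353} \approx 2.1167 \cdot 10^{5}$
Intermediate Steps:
$B = -354$
$L{\left(n,H \right)} = \frac{H + n}{1 + n}$ ($L{\left(n,H \right)} = \frac{H + n}{n + 1} = \frac{H + n}{1 + n}$)
$O{\left(f \right)} = -12 + f$ ($O{\left(f \right)} = f - 12 = -12 + f$)
$\left(L{\left(B,-14 + 94 \right)} + O{\left(62 \right)}\right) + 211620 = \left(\frac{\left(-14 + 94\right) - 354}{1 - 354} + \left(-12 + 62\right)\right) + 211620 = \left(\frac{80 - 354}{-353} + 50\right) + 211620 = \left(\left(- \frac{1}{353}\right) \left(-274\right) + 50\right) + 211620 = \left(\frac{274}{353} + 50\right) + 211620 = \frac{17924}{353} + 211620 = \frac{74719784}{353}$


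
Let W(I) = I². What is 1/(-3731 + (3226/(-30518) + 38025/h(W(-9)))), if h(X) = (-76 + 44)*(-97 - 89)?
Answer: -30273856/112761549103 ≈ -0.00026848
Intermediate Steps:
h(X) = 5952 (h(X) = -32*(-186) = 5952)
1/(-3731 + (3226/(-30518) + 38025/h(W(-9)))) = 1/(-3731 + (3226/(-30518) + 38025/5952)) = 1/(-3731 + (3226*(-1/30518) + 38025*(1/5952))) = 1/(-3731 + (-1613/15259 + 12675/1984)) = 1/(-3731 + 190207633/30273856) = 1/(-112761549103/30273856) = -30273856/112761549103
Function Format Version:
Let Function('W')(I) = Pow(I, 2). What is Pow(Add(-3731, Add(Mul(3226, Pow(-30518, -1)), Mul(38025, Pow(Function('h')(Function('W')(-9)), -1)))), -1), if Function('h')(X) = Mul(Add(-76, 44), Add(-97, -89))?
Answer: Rational(-30273856, 112761549103) ≈ -0.00026848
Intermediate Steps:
Function('h')(X) = 5952 (Function('h')(X) = Mul(-32, -186) = 5952)
Pow(Add(-3731, Add(Mul(3226, Pow(-30518, -1)), Mul(38025, Pow(Function('h')(Function('W')(-9)), -1)))), -1) = Pow(Add(-3731, Add(Mul(3226, Pow(-30518, -1)), Mul(38025, Pow(5952, -1)))), -1) = Pow(Add(-3731, Add(Mul(3226, Rational(-1, 30518)), Mul(38025, Rational(1, 5952)))), -1) = Pow(Add(-3731, Add(Rational(-1613, 15259), Rational(12675, 1984))), -1) = Pow(Add(-3731, Rational(190207633, 30273856)), -1) = Pow(Rational(-112761549103, 30273856), -1) = Rational(-30273856, 112761549103)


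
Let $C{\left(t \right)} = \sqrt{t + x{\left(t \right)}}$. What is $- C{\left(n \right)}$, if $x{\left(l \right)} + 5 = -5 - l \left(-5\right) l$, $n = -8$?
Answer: $- \sqrt{302} \approx -17.378$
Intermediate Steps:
$x{\left(l \right)} = -10 + 5 l^{2}$ ($x{\left(l \right)} = -5 - \left(5 + l \left(-5\right) l\right) = -5 - \left(5 + - 5 l l\right) = -5 - \left(5 - 5 l^{2}\right) = -5 + \left(-5 + 5 l^{2}\right) = -10 + 5 l^{2}$)
$C{\left(t \right)} = \sqrt{-10 + t + 5 t^{2}}$ ($C{\left(t \right)} = \sqrt{t + \left(-10 + 5 t^{2}\right)} = \sqrt{-10 + t + 5 t^{2}}$)
$- C{\left(n \right)} = - \sqrt{-10 - 8 + 5 \left(-8\right)^{2}} = - \sqrt{-10 - 8 + 5 \cdot 64} = - \sqrt{-10 - 8 + 320} = - \sqrt{302}$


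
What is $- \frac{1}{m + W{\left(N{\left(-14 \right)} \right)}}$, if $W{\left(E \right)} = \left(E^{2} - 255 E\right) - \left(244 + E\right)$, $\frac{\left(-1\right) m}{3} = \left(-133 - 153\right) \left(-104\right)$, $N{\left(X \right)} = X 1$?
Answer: $\frac{1}{85696} \approx 1.1669 \cdot 10^{-5}$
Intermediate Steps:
$N{\left(X \right)} = X$
$m = -89232$ ($m = - 3 \left(-133 - 153\right) \left(-104\right) = - 3 \left(\left(-286\right) \left(-104\right)\right) = \left(-3\right) 29744 = -89232$)
$W{\left(E \right)} = -244 + E^{2} - 256 E$
$- \frac{1}{m + W{\left(N{\left(-14 \right)} \right)}} = - \frac{1}{-89232 - \left(-3340 - 196\right)} = - \frac{1}{-89232 + \left(-244 + 196 + 3584\right)} = - \frac{1}{-89232 + 3536} = - \frac{1}{-85696} = \left(-1\right) \left(- \frac{1}{85696}\right) = \frac{1}{85696}$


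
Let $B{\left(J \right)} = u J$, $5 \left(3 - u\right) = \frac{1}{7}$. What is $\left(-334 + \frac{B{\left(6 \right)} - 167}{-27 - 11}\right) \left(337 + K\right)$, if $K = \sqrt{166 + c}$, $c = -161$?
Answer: $- \frac{147942663}{1330} - \frac{438999 \sqrt{5}}{1330} \approx -1.1197 \cdot 10^{5}$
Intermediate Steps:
$u = \frac{104}{35}$ ($u = 3 - \frac{1}{5 \cdot 7} = 3 - \frac{1}{35} = \frac{104}{35} \approx 2.9714$)
$B{\left(J \right)} = \frac{104 J}{35}$
$K = \sqrt{5}$ ($K = \sqrt{166 - 161} = \sqrt{5} \approx 2.2361$)
$\left(-334 + \frac{B{\left(6 \right)} - 167}{-27 - 11}\right) \left(337 + K\right) = \left(-334 + \frac{\frac{104}{35} \cdot 6 - 167}{-27 - 11}\right) \left(337 + \sqrt{5}\right) = \left(-334 + \frac{\frac{624}{35} - 167}{-38}\right) \left(337 + \sqrt{5}\right) = \left(-334 - - \frac{5221}{1330}\right) \left(337 + \sqrt{5}\right) = \left(-334 + \frac{5221}{1330}\right) \left(337 + \sqrt{5}\right) = - \frac{438999 \left(337 + \sqrt{5}\right)}{1330} = - \frac{147942663}{1330} - \frac{438999 \sqrt{5}}{1330}$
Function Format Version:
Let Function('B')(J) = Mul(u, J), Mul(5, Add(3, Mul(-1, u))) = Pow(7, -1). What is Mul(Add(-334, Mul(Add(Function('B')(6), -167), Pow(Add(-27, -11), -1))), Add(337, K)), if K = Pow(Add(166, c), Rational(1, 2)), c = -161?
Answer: Add(Rational(-147942663, 1330), Mul(Rational(-438999, 1330), Pow(5, Rational(1, 2)))) ≈ -1.1197e+5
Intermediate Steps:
u = Rational(104, 35) (u = Add(3, Mul(Rational(-1, 5), Pow(7, -1))) = Add(3, Mul(Rational(-1, 5), Rational(1, 7))) = Add(3, Rational(-1, 35)) = Rational(104, 35) ≈ 2.9714)
Function('B')(J) = Mul(Rational(104, 35), J)
K = Pow(5, Rational(1, 2)) (K = Pow(Add(166, -161), Rational(1, 2)) = Pow(5, Rational(1, 2)) ≈ 2.2361)
Mul(Add(-334, Mul(Add(Function('B')(6), -167), Pow(Add(-27, -11), -1))), Add(337, K)) = Mul(Add(-334, Mul(Add(Mul(Rational(104, 35), 6), -167), Pow(Add(-27, -11), -1))), Add(337, Pow(5, Rational(1, 2)))) = Mul(Add(-334, Mul(Add(Rational(624, 35), -167), Pow(-38, -1))), Add(337, Pow(5, Rational(1, 2)))) = Mul(Add(-334, Mul(Rational(-5221, 35), Rational(-1, 38))), Add(337, Pow(5, Rational(1, 2)))) = Mul(Add(-334, Rational(5221, 1330)), Add(337, Pow(5, Rational(1, 2)))) = Mul(Rational(-438999, 1330), Add(337, Pow(5, Rational(1, 2)))) = Add(Rational(-147942663, 1330), Mul(Rational(-438999, 1330), Pow(5, Rational(1, 2))))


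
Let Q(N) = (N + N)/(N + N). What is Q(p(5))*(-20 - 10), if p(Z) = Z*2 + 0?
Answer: -30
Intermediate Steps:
p(Z) = 2*Z (p(Z) = 2*Z + 0 = 2*Z)
Q(N) = 1 (Q(N) = (2*N)/((2*N)) = (2*N)*(1/(2*N)) = 1)
Q(p(5))*(-20 - 10) = 1*(-20 - 10) = 1*(-30) = -30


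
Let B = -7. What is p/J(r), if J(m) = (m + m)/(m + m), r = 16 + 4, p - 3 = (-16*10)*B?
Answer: 1123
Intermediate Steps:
p = 1123 (p = 3 - 16*10*(-7) = 3 - 160*(-7) = 3 + 1120 = 1123)
r = 20
J(m) = 1 (J(m) = (2*m)/((2*m)) = (2*m)*(1/(2*m)) = 1)
p/J(r) = 1123/1 = 1123*1 = 1123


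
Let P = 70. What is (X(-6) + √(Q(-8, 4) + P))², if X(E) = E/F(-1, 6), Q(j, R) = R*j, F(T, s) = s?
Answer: (1 - √38)² ≈ 26.671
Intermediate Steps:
X(E) = E/6
(X(-6) + √(Q(-8, 4) + P))² = ((⅙)*(-6) + √(4*(-8) + 70))² = (-1 + √(-32 + 70))² = (-1 + √38)²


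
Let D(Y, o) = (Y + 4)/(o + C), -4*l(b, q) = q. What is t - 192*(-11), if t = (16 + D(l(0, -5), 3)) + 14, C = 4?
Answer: 8571/4 ≈ 2142.8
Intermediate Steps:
l(b, q) = -q/4
D(Y, o) = (4 + Y)/(4 + o) (D(Y, o) = (Y + 4)/(o + 4) = (4 + Y)/(4 + o))
t = 123/4 (t = (16 + (4 - ¼*(-5))/(4 + 3)) + 14 = (16 + (4 + 5/4)/7) + 14 = (16 + (⅐)*(21/4)) + 14 = (16 + ¾) + 14 = 67/4 + 14 = 123/4 ≈ 30.750)
t - 192*(-11) = 123/4 - 192*(-11) = 123/4 - 48*(-44) = 123/4 + 2112 = 8571/4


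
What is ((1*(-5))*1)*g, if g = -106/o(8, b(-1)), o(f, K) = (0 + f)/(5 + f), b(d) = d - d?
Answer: 3445/4 ≈ 861.25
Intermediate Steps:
b(d) = 0
o(f, K) = f/(5 + f)
g = -689/4 (g = -106/(8/(5 + 8)) = -106/(8/13) = -106/(8*(1/13)) = -106/8/13 = -106*13/8 = -689/4 ≈ -172.25)
((1*(-5))*1)*g = ((1*(-5))*1)*(-689/4) = -5*1*(-689/4) = -5*(-689/4) = 3445/4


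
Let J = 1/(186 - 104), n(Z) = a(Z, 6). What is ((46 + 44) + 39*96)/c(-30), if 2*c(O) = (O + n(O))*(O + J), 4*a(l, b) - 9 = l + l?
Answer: 279456/46721 ≈ 5.9814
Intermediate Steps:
a(l, b) = 9/4 + l/2 (a(l, b) = 9/4 + (l + l)/4 = 9/4 + (2*l)/4 = 9/4 + l/2)
n(Z) = 9/4 + Z/2
J = 1/82 ≈ 0.012195
c(O) = (1/82 + O)*(9/4 + 3*O/2)/2 (c(O) = ((O + (9/4 + O/2))*(O + 1/82))/2 = ((9/4 + 3*O/2)*(1/82 + O))/2 = ((1/82 + O)*(9/4 + 3*O/2))/2 = (1/82 + O)*(9/4 + 3*O/2)/2)
((46 + 44) + 39*96)/c(-30) = ((46 + 44) + 39*96)/(9/656 + (¾)*(-30)² + (93/82)*(-30)) = (90 + 3744)/(9/656 + (¾)*900 - 1395/41) = 3834/(9/656 + 675 - 1395/41) = 3834/(420489/656) = 3834*(656/420489) = 279456/46721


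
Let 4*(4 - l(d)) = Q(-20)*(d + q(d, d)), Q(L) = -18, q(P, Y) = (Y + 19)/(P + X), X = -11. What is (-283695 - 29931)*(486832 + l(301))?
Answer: -4440212940981/29 ≈ -1.5311e+11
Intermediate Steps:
q(P, Y) = (19 + Y)/(-11 + P) (q(P, Y) = (Y + 19)/(P - 11) = (19 + Y)/(-11 + P))
l(d) = 4 + 9*d/2 + 9*(19 + d)/(2*(-11 + d)) (l(d) = 4 - (-9)*(d + (19 + d)/(-11 + d))/2 = 4 - (-18*d - 18*(19 + d)/(-11 + d))/4 = 4 + (9*d/2 + 9*(19 + d)/(2*(-11 + d))) = 4 + 9*d/2 + 9*(19 + d)/(2*(-11 + d)))
(-283695 - 29931)*(486832 + l(301)) = (-283695 - 29931)*(486832 + (83 - 82*301 + 9*301²)/(2*(-11 + 301))) = -313626*(486832 + (½)*(83 - 24682 + 9*90601)/290) = -313626*(486832 + (½)*(1/290)*(83 - 24682 + 815409)) = -313626*(486832 + (½)*(1/290)*790810) = -313626*(486832 + 79081/58) = -313626*28315337/58 = -4440212940981/29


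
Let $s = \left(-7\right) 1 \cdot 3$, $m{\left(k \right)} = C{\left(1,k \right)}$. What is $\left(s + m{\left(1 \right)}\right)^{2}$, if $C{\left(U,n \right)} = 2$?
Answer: $361$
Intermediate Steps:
$m{\left(k \right)} = 2$
$s = -21$ ($s = \left(-7\right) 3 = -21$)
$\left(s + m{\left(1 \right)}\right)^{2} = \left(-21 + 2\right)^{2} = \left(-19\right)^{2} = 361$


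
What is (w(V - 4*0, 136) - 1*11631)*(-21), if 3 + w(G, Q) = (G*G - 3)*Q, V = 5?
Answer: 181482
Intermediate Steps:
w(G, Q) = -3 + Q*(-3 + G²) (w(G, Q) = -3 + (G*G - 3)*Q = -3 + (G² - 3)*Q = -3 + (-3 + G²)*Q = -3 + Q*(-3 + G²))
(w(V - 4*0, 136) - 1*11631)*(-21) = ((-3 - 3*136 + 136*(5 - 4*0)²) - 1*11631)*(-21) = ((-3 - 408 + 136*(5 + 0)²) - 11631)*(-21) = ((-3 - 408 + 136*5²) - 11631)*(-21) = ((-3 - 408 + 136*25) - 11631)*(-21) = ((-3 - 408 + 3400) - 11631)*(-21) = (2989 - 11631)*(-21) = -8642*(-21) = 181482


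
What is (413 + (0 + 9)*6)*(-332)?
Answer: -155044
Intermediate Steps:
(413 + (0 + 9)*6)*(-332) = (413 + 9*6)*(-332) = (413 + 54)*(-332) = 467*(-332) = -155044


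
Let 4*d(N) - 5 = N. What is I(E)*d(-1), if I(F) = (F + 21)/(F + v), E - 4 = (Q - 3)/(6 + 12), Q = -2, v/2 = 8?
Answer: 89/71 ≈ 1.2535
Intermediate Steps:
d(N) = 5/4 + N/4
v = 16 (v = 2*8 = 16)
E = 67/18 (E = 4 + (-2 - 3)/(6 + 12) = 4 - 5/18 = 67/18 ≈ 3.7222)
I(F) = (21 + F)/(16 + F) (I(F) = (F + 21)/(F + 16) = (21 + F)/(16 + F))
I(E)*d(-1) = ((21 + 67/18)/(16 + 67/18))*(5/4 + (1/4)*(-1)) = ((445/18)/(355/18))*(5/4 - 1/4) = ((18/355)*(445/18))*1 = (89/71)*1 = 89/71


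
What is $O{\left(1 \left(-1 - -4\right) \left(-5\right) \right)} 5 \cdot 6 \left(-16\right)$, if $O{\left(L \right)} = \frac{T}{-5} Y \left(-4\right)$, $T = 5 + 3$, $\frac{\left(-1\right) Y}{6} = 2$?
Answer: $36864$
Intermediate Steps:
$Y = -12$ ($Y = \left(-6\right) 2 = -12$)
$T = 8$
$O{\left(L \right)} = - \frac{384}{5}$ ($O{\left(L \right)} = \frac{8}{-5} \left(-12\right) \left(-4\right) = 8 \left(- \frac{1}{5}\right) \left(-12\right) \left(-4\right) = \left(- \frac{8}{5}\right) \left(-12\right) \left(-4\right) = \frac{96}{5} \left(-4\right) = - \frac{384}{5}$)
$O{\left(1 \left(-1 - -4\right) \left(-5\right) \right)} 5 \cdot 6 \left(-16\right) = - \frac{384 \cdot 5 \cdot 6 \left(-16\right)}{5} = - \frac{384 \cdot 30 \left(-16\right)}{5} = \left(- \frac{384}{5}\right) \left(-480\right) = 36864$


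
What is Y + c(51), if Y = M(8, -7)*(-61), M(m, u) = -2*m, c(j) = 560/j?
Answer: 50336/51 ≈ 986.98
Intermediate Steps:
Y = 976 (Y = -2*8*(-61) = -16*(-61) = 976)
Y + c(51) = 976 + 560/51 = 50336/51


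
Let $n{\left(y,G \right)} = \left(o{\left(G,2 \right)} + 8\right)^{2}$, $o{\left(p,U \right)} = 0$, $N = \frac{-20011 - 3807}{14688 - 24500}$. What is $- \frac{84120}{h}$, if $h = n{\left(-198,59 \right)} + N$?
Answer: $- \frac{137564240}{108631} \approx -1266.3$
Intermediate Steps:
$N = \frac{11909}{4906}$ ($N = - \frac{23818}{-9812} = \left(-23818\right) \left(- \frac{1}{9812}\right) = \frac{11909}{4906} \approx 2.4274$)
$n{\left(y,G \right)} = 64$ ($n{\left(y,G \right)} = \left(0 + 8\right)^{2} = 8^{2} = 64$)
$h = \frac{325893}{4906}$ ($h = 64 + \frac{11909}{4906} = \frac{325893}{4906} \approx 66.427$)
$- \frac{84120}{h} = - \frac{84120}{\frac{325893}{4906}} = \left(-84120\right) \frac{4906}{325893} = - \frac{137564240}{108631}$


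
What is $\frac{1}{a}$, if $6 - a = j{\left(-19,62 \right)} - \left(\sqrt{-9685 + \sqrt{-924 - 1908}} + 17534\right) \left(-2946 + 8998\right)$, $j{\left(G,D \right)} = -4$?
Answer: $\frac{1}{106115778 + 6052 \sqrt{-9685 + 4 i \sqrt{177}}} \approx 9.4232 \cdot 10^{-9} - 5.289 \cdot 10^{-11} i$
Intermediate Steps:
$a = 106115778 + 6052 \sqrt{-9685 + 4 i \sqrt{177}}$ ($a = 6 - \left(-4 - \left(\sqrt{-9685 + \sqrt{-924 - 1908}} + 17534\right) \left(-2946 + 8998\right)\right) = 6 - \left(-4 - \left(\sqrt{-9685 + \sqrt{-2832}} + 17534\right) 6052\right) = 6 - \left(-4 - \left(\sqrt{-9685 + 4 i \sqrt{177}} + 17534\right) 6052\right) = 6 - \left(-4 - \left(17534 + \sqrt{-9685 + 4 i \sqrt{177}}\right) 6052\right) = 6 - \left(-4 - \left(106115768 + 6052 \sqrt{-9685 + 4 i \sqrt{177}}\right)\right) = 6 - \left(-106115772 - 6052 \sqrt{-9685 + 4 i \sqrt{177}}\right) = 6 + \left(106115772 + 6052 \sqrt{-9685 + 4 i \sqrt{177}}\right) = 106115778 + 6052 \sqrt{-9685 + 4 i \sqrt{177}} \approx 1.0612 \cdot 10^{8} + 5.9559 \cdot 10^{5} i$)
$\frac{1}{a} = \frac{1}{106115778 + 6052 \sqrt{-9685 + 4 i \sqrt{177}}}$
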